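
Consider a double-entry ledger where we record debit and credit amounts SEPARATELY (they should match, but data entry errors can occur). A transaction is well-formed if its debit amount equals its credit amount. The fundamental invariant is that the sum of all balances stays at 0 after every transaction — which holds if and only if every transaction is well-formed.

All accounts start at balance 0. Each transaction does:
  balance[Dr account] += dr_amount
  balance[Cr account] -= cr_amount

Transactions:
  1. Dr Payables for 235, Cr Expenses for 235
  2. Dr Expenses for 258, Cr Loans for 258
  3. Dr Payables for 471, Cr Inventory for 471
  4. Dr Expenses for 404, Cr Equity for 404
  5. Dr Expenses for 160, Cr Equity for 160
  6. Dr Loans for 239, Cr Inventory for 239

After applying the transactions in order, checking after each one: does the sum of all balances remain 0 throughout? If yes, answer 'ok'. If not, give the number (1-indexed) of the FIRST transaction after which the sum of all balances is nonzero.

After txn 1: dr=235 cr=235 sum_balances=0
After txn 2: dr=258 cr=258 sum_balances=0
After txn 3: dr=471 cr=471 sum_balances=0
After txn 4: dr=404 cr=404 sum_balances=0
After txn 5: dr=160 cr=160 sum_balances=0
After txn 6: dr=239 cr=239 sum_balances=0

Answer: ok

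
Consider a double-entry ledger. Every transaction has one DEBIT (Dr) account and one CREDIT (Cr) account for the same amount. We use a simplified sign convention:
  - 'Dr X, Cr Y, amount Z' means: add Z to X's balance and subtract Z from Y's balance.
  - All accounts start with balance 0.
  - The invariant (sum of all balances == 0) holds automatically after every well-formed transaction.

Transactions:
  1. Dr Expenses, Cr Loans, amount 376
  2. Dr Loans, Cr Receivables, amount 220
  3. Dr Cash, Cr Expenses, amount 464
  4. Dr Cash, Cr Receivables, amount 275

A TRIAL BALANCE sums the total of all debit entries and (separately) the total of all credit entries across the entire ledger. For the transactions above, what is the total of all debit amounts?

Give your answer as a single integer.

Txn 1: debit+=376
Txn 2: debit+=220
Txn 3: debit+=464
Txn 4: debit+=275
Total debits = 1335

Answer: 1335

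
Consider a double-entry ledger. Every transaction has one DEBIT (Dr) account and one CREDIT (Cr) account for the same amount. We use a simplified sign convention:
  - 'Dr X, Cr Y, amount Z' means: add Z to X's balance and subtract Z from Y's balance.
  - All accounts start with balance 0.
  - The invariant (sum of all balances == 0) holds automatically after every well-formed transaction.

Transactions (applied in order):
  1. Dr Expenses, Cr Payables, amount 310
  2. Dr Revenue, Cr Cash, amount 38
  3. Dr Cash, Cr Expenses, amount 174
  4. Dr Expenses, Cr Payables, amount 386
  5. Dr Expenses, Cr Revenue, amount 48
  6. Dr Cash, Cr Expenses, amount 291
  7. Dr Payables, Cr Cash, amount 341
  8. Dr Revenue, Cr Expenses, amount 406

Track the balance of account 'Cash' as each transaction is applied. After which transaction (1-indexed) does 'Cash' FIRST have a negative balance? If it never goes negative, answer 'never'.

Answer: 2

Derivation:
After txn 1: Cash=0
After txn 2: Cash=-38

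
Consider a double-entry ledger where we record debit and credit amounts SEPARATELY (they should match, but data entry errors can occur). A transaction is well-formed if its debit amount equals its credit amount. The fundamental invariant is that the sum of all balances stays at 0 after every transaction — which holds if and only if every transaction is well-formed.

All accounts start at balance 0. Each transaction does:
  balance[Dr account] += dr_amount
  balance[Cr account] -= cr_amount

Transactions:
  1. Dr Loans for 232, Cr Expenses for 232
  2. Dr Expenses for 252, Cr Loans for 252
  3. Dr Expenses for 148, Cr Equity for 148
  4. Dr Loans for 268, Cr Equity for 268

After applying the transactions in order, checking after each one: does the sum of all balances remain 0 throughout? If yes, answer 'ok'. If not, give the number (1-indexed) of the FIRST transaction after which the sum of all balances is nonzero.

Answer: ok

Derivation:
After txn 1: dr=232 cr=232 sum_balances=0
After txn 2: dr=252 cr=252 sum_balances=0
After txn 3: dr=148 cr=148 sum_balances=0
After txn 4: dr=268 cr=268 sum_balances=0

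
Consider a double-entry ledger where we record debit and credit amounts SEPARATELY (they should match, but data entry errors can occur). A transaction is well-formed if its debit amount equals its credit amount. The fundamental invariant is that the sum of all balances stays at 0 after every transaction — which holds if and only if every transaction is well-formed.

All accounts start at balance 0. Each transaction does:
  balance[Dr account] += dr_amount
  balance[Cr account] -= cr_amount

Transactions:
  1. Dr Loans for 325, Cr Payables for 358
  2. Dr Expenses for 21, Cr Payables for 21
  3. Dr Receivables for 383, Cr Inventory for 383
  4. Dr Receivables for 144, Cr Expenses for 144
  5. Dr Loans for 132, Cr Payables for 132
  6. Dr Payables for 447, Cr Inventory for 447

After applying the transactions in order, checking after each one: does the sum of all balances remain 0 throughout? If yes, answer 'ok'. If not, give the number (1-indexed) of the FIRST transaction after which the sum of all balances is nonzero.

After txn 1: dr=325 cr=358 sum_balances=-33
After txn 2: dr=21 cr=21 sum_balances=-33
After txn 3: dr=383 cr=383 sum_balances=-33
After txn 4: dr=144 cr=144 sum_balances=-33
After txn 5: dr=132 cr=132 sum_balances=-33
After txn 6: dr=447 cr=447 sum_balances=-33

Answer: 1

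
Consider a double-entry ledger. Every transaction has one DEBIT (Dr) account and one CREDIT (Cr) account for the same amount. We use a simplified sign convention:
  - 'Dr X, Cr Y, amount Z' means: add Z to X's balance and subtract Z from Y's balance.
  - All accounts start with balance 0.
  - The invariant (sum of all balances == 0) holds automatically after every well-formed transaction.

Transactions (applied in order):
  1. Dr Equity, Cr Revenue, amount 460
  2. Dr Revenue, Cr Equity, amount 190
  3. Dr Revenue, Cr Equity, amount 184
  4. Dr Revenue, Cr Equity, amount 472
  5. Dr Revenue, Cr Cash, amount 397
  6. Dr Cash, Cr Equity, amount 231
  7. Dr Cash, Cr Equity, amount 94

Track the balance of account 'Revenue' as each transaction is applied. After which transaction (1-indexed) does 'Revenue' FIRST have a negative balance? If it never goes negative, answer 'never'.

After txn 1: Revenue=-460

Answer: 1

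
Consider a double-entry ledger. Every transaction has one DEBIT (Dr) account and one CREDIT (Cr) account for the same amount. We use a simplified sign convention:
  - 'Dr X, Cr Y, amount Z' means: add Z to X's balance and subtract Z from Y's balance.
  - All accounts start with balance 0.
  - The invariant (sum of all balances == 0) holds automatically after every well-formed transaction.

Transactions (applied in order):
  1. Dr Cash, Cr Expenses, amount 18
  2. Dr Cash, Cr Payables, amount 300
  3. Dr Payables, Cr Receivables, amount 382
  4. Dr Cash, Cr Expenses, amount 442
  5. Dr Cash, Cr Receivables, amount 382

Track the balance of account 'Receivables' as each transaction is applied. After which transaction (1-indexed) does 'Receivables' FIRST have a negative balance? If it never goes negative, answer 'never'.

Answer: 3

Derivation:
After txn 1: Receivables=0
After txn 2: Receivables=0
After txn 3: Receivables=-382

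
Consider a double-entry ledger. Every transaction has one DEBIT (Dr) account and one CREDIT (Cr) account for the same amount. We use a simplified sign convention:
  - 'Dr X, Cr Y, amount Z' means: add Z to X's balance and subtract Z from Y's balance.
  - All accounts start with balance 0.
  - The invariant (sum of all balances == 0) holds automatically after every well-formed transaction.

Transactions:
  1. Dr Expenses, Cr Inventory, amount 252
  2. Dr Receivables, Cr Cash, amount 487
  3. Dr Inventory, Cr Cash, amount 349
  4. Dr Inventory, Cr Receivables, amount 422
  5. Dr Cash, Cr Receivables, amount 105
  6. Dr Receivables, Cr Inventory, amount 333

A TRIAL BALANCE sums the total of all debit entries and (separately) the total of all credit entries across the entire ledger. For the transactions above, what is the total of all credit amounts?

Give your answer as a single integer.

Answer: 1948

Derivation:
Txn 1: credit+=252
Txn 2: credit+=487
Txn 3: credit+=349
Txn 4: credit+=422
Txn 5: credit+=105
Txn 6: credit+=333
Total credits = 1948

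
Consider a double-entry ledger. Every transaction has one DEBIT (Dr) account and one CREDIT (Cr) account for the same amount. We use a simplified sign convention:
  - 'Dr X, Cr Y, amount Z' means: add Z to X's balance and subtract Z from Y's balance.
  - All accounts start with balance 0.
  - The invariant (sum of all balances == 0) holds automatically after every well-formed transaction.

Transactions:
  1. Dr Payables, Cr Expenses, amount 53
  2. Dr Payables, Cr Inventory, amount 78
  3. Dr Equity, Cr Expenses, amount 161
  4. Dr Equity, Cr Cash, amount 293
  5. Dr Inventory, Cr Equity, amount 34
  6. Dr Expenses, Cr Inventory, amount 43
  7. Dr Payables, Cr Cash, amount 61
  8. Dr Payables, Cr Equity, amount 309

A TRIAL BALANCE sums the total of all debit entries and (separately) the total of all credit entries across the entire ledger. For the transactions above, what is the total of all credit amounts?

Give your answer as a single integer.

Answer: 1032

Derivation:
Txn 1: credit+=53
Txn 2: credit+=78
Txn 3: credit+=161
Txn 4: credit+=293
Txn 5: credit+=34
Txn 6: credit+=43
Txn 7: credit+=61
Txn 8: credit+=309
Total credits = 1032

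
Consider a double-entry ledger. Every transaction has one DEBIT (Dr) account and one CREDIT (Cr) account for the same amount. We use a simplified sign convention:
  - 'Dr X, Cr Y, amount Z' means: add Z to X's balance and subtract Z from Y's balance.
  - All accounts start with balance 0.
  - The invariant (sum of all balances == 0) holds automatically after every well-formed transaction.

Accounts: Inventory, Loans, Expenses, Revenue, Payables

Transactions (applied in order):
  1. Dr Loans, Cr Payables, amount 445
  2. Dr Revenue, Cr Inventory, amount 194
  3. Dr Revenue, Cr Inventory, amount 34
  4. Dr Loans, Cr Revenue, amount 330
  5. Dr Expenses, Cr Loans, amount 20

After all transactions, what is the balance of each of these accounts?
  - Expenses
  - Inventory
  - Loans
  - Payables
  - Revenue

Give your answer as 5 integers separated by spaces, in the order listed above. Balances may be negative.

Answer: 20 -228 755 -445 -102

Derivation:
After txn 1 (Dr Loans, Cr Payables, amount 445): Loans=445 Payables=-445
After txn 2 (Dr Revenue, Cr Inventory, amount 194): Inventory=-194 Loans=445 Payables=-445 Revenue=194
After txn 3 (Dr Revenue, Cr Inventory, amount 34): Inventory=-228 Loans=445 Payables=-445 Revenue=228
After txn 4 (Dr Loans, Cr Revenue, amount 330): Inventory=-228 Loans=775 Payables=-445 Revenue=-102
After txn 5 (Dr Expenses, Cr Loans, amount 20): Expenses=20 Inventory=-228 Loans=755 Payables=-445 Revenue=-102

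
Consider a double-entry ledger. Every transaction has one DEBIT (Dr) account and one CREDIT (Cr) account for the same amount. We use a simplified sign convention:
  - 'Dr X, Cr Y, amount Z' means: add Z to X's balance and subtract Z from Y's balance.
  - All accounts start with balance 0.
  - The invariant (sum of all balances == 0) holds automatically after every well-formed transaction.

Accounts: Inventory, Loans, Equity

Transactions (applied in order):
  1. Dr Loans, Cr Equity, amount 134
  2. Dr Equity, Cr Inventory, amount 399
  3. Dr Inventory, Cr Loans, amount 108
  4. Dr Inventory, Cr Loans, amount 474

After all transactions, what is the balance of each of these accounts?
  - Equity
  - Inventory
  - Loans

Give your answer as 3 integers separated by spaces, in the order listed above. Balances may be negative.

After txn 1 (Dr Loans, Cr Equity, amount 134): Equity=-134 Loans=134
After txn 2 (Dr Equity, Cr Inventory, amount 399): Equity=265 Inventory=-399 Loans=134
After txn 3 (Dr Inventory, Cr Loans, amount 108): Equity=265 Inventory=-291 Loans=26
After txn 4 (Dr Inventory, Cr Loans, amount 474): Equity=265 Inventory=183 Loans=-448

Answer: 265 183 -448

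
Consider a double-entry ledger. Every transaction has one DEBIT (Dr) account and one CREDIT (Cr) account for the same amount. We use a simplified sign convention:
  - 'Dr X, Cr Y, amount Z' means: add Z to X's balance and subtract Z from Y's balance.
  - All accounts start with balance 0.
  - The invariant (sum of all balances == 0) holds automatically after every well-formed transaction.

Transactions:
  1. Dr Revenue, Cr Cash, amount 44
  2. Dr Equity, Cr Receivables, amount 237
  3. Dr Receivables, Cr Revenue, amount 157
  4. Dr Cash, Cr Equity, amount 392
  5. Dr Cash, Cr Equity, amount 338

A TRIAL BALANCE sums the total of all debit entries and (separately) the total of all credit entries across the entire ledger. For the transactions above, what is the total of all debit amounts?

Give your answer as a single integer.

Txn 1: debit+=44
Txn 2: debit+=237
Txn 3: debit+=157
Txn 4: debit+=392
Txn 5: debit+=338
Total debits = 1168

Answer: 1168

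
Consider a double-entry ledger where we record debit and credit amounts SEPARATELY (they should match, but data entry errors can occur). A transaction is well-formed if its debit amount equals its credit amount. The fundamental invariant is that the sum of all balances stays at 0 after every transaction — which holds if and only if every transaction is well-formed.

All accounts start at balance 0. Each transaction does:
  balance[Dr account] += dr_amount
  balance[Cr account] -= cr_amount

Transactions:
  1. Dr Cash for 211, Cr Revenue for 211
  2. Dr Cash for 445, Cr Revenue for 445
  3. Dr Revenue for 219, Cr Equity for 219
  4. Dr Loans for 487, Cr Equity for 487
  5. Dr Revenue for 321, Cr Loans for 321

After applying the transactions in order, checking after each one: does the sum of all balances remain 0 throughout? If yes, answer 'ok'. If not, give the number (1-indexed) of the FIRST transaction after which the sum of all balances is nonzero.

After txn 1: dr=211 cr=211 sum_balances=0
After txn 2: dr=445 cr=445 sum_balances=0
After txn 3: dr=219 cr=219 sum_balances=0
After txn 4: dr=487 cr=487 sum_balances=0
After txn 5: dr=321 cr=321 sum_balances=0

Answer: ok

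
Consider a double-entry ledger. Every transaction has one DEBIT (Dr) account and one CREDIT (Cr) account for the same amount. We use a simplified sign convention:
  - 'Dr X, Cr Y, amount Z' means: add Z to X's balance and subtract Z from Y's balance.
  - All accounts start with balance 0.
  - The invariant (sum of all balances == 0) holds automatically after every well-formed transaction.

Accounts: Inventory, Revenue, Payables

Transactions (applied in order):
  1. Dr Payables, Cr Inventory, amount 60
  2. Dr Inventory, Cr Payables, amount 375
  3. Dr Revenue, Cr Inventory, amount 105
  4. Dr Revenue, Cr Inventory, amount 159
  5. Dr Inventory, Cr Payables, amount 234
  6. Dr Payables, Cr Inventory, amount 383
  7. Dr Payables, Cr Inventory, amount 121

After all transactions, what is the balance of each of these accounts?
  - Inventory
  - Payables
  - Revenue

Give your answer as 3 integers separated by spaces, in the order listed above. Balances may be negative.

Answer: -219 -45 264

Derivation:
After txn 1 (Dr Payables, Cr Inventory, amount 60): Inventory=-60 Payables=60
After txn 2 (Dr Inventory, Cr Payables, amount 375): Inventory=315 Payables=-315
After txn 3 (Dr Revenue, Cr Inventory, amount 105): Inventory=210 Payables=-315 Revenue=105
After txn 4 (Dr Revenue, Cr Inventory, amount 159): Inventory=51 Payables=-315 Revenue=264
After txn 5 (Dr Inventory, Cr Payables, amount 234): Inventory=285 Payables=-549 Revenue=264
After txn 6 (Dr Payables, Cr Inventory, amount 383): Inventory=-98 Payables=-166 Revenue=264
After txn 7 (Dr Payables, Cr Inventory, amount 121): Inventory=-219 Payables=-45 Revenue=264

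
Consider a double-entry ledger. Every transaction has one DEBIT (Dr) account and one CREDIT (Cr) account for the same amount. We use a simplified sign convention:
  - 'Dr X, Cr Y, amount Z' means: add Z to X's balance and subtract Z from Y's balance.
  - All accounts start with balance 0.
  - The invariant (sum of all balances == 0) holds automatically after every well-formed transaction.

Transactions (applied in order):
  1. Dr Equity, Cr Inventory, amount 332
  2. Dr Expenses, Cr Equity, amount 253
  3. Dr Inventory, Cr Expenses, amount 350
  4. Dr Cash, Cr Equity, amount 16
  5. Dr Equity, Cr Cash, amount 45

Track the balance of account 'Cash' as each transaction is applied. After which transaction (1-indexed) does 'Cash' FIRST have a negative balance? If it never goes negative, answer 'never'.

After txn 1: Cash=0
After txn 2: Cash=0
After txn 3: Cash=0
After txn 4: Cash=16
After txn 5: Cash=-29

Answer: 5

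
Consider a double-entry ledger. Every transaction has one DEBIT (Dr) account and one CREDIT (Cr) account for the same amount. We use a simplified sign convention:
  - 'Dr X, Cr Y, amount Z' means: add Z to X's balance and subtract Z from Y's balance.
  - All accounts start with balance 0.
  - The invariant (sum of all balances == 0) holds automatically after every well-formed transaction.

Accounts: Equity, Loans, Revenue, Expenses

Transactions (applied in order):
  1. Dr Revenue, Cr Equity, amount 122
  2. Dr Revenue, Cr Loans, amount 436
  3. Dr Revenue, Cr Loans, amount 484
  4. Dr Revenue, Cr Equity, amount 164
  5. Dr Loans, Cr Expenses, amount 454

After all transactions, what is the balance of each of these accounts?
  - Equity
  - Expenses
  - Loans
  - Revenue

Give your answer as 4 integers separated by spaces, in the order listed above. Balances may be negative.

After txn 1 (Dr Revenue, Cr Equity, amount 122): Equity=-122 Revenue=122
After txn 2 (Dr Revenue, Cr Loans, amount 436): Equity=-122 Loans=-436 Revenue=558
After txn 3 (Dr Revenue, Cr Loans, amount 484): Equity=-122 Loans=-920 Revenue=1042
After txn 4 (Dr Revenue, Cr Equity, amount 164): Equity=-286 Loans=-920 Revenue=1206
After txn 5 (Dr Loans, Cr Expenses, amount 454): Equity=-286 Expenses=-454 Loans=-466 Revenue=1206

Answer: -286 -454 -466 1206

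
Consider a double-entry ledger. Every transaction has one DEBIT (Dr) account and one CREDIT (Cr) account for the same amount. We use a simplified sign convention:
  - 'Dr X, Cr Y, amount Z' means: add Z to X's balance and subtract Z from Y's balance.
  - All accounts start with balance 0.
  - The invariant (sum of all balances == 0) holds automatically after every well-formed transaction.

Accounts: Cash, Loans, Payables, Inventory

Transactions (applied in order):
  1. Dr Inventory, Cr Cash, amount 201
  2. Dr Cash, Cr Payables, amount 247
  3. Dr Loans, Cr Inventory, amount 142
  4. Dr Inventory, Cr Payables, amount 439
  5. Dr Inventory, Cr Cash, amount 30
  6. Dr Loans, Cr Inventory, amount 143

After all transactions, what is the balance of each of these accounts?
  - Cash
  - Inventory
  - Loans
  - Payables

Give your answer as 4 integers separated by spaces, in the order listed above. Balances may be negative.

Answer: 16 385 285 -686

Derivation:
After txn 1 (Dr Inventory, Cr Cash, amount 201): Cash=-201 Inventory=201
After txn 2 (Dr Cash, Cr Payables, amount 247): Cash=46 Inventory=201 Payables=-247
After txn 3 (Dr Loans, Cr Inventory, amount 142): Cash=46 Inventory=59 Loans=142 Payables=-247
After txn 4 (Dr Inventory, Cr Payables, amount 439): Cash=46 Inventory=498 Loans=142 Payables=-686
After txn 5 (Dr Inventory, Cr Cash, amount 30): Cash=16 Inventory=528 Loans=142 Payables=-686
After txn 6 (Dr Loans, Cr Inventory, amount 143): Cash=16 Inventory=385 Loans=285 Payables=-686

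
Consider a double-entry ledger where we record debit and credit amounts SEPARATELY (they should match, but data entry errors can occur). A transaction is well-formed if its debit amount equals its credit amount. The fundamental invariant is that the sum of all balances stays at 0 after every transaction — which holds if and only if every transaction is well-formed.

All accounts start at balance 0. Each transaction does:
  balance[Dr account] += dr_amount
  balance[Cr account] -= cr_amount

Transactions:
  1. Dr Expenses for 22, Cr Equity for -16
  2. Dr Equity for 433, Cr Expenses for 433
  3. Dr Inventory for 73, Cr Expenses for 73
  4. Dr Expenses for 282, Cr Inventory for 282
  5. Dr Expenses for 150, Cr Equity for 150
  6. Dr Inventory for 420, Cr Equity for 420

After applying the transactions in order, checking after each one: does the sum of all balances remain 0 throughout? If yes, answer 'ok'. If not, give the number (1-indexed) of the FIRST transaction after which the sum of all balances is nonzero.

After txn 1: dr=22 cr=-16 sum_balances=38
After txn 2: dr=433 cr=433 sum_balances=38
After txn 3: dr=73 cr=73 sum_balances=38
After txn 4: dr=282 cr=282 sum_balances=38
After txn 5: dr=150 cr=150 sum_balances=38
After txn 6: dr=420 cr=420 sum_balances=38

Answer: 1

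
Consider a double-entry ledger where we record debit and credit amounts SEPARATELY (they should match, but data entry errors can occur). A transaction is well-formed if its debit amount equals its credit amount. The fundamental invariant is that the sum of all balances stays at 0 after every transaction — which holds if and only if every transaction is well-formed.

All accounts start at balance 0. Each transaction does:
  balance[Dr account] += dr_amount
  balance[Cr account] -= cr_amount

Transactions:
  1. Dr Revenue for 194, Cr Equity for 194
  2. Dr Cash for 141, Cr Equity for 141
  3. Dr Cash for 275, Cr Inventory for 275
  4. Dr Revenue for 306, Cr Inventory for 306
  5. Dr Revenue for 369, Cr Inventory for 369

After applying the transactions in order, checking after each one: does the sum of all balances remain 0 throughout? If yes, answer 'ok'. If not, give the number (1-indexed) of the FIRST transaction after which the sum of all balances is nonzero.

After txn 1: dr=194 cr=194 sum_balances=0
After txn 2: dr=141 cr=141 sum_balances=0
After txn 3: dr=275 cr=275 sum_balances=0
After txn 4: dr=306 cr=306 sum_balances=0
After txn 5: dr=369 cr=369 sum_balances=0

Answer: ok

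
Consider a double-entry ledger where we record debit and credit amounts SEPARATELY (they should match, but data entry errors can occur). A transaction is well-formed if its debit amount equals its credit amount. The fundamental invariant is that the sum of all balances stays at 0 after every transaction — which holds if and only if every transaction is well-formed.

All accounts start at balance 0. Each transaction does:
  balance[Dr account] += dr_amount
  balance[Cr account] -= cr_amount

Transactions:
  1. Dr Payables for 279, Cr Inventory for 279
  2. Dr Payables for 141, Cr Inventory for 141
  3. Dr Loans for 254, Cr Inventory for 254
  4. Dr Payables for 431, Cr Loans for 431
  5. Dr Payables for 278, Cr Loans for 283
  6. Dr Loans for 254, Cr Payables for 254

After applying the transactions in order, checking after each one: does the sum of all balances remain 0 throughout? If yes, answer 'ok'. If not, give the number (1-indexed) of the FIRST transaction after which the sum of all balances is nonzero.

Answer: 5

Derivation:
After txn 1: dr=279 cr=279 sum_balances=0
After txn 2: dr=141 cr=141 sum_balances=0
After txn 3: dr=254 cr=254 sum_balances=0
After txn 4: dr=431 cr=431 sum_balances=0
After txn 5: dr=278 cr=283 sum_balances=-5
After txn 6: dr=254 cr=254 sum_balances=-5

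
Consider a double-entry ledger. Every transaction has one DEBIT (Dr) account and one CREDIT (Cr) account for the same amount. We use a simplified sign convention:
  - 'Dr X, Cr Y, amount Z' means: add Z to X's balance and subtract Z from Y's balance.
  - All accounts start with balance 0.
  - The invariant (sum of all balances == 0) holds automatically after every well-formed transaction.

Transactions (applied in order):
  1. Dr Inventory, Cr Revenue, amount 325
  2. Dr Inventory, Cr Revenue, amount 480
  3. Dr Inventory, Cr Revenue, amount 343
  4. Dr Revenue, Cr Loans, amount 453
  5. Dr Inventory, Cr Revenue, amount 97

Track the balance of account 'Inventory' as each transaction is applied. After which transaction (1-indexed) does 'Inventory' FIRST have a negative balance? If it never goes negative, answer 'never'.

Answer: never

Derivation:
After txn 1: Inventory=325
After txn 2: Inventory=805
After txn 3: Inventory=1148
After txn 4: Inventory=1148
After txn 5: Inventory=1245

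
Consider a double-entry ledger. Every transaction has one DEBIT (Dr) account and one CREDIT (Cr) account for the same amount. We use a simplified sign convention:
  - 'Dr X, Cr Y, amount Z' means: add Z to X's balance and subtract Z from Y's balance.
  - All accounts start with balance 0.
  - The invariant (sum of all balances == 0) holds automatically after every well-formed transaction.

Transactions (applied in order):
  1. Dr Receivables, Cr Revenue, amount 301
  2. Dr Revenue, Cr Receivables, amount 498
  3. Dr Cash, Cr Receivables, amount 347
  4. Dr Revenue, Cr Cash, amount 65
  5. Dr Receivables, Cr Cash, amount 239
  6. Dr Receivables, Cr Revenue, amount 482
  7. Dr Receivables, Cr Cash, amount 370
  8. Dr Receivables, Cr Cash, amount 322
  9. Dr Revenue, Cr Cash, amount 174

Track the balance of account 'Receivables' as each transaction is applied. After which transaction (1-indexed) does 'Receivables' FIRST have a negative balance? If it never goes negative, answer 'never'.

After txn 1: Receivables=301
After txn 2: Receivables=-197

Answer: 2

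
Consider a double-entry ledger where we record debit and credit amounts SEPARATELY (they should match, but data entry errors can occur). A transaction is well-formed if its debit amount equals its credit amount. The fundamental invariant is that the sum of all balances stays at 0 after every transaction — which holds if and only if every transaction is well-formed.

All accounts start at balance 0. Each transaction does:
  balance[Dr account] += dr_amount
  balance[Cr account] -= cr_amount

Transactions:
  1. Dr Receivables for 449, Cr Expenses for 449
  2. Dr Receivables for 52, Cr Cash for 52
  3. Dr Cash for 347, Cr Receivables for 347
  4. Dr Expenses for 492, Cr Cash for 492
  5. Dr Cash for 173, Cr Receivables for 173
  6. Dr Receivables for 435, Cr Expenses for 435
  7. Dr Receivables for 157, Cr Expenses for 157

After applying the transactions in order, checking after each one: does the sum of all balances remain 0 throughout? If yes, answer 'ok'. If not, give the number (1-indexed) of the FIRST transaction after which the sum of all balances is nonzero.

After txn 1: dr=449 cr=449 sum_balances=0
After txn 2: dr=52 cr=52 sum_balances=0
After txn 3: dr=347 cr=347 sum_balances=0
After txn 4: dr=492 cr=492 sum_balances=0
After txn 5: dr=173 cr=173 sum_balances=0
After txn 6: dr=435 cr=435 sum_balances=0
After txn 7: dr=157 cr=157 sum_balances=0

Answer: ok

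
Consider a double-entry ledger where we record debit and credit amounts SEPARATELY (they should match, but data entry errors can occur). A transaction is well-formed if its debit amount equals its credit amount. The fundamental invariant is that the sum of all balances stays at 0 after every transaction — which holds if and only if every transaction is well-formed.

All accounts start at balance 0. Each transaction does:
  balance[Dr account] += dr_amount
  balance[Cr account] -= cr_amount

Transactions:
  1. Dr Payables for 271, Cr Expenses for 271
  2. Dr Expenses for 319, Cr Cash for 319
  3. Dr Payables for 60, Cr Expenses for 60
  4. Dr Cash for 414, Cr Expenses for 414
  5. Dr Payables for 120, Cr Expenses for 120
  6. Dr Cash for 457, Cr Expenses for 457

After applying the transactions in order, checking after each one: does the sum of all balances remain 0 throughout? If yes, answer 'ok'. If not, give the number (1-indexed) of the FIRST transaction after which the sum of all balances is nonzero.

After txn 1: dr=271 cr=271 sum_balances=0
After txn 2: dr=319 cr=319 sum_balances=0
After txn 3: dr=60 cr=60 sum_balances=0
After txn 4: dr=414 cr=414 sum_balances=0
After txn 5: dr=120 cr=120 sum_balances=0
After txn 6: dr=457 cr=457 sum_balances=0

Answer: ok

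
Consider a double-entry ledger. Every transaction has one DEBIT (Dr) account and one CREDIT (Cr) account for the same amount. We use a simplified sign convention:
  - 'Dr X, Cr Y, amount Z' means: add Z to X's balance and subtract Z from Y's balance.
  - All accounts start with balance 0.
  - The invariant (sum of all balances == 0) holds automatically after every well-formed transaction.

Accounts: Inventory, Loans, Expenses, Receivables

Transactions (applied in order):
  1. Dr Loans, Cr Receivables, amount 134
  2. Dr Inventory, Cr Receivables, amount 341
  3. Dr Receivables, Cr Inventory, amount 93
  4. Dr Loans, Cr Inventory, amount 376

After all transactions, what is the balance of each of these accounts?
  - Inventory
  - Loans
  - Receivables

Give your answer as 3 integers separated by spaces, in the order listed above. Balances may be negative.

After txn 1 (Dr Loans, Cr Receivables, amount 134): Loans=134 Receivables=-134
After txn 2 (Dr Inventory, Cr Receivables, amount 341): Inventory=341 Loans=134 Receivables=-475
After txn 3 (Dr Receivables, Cr Inventory, amount 93): Inventory=248 Loans=134 Receivables=-382
After txn 4 (Dr Loans, Cr Inventory, amount 376): Inventory=-128 Loans=510 Receivables=-382

Answer: -128 510 -382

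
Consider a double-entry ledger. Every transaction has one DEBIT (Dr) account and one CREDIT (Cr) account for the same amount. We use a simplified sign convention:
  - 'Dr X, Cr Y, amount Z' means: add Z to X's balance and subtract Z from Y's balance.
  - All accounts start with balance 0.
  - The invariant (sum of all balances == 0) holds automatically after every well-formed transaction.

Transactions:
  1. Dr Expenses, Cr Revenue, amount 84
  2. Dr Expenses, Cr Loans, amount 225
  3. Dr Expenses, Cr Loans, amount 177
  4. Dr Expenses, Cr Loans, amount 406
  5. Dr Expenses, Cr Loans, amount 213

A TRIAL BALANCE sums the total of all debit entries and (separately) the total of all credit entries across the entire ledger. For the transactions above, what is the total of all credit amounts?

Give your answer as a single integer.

Txn 1: credit+=84
Txn 2: credit+=225
Txn 3: credit+=177
Txn 4: credit+=406
Txn 5: credit+=213
Total credits = 1105

Answer: 1105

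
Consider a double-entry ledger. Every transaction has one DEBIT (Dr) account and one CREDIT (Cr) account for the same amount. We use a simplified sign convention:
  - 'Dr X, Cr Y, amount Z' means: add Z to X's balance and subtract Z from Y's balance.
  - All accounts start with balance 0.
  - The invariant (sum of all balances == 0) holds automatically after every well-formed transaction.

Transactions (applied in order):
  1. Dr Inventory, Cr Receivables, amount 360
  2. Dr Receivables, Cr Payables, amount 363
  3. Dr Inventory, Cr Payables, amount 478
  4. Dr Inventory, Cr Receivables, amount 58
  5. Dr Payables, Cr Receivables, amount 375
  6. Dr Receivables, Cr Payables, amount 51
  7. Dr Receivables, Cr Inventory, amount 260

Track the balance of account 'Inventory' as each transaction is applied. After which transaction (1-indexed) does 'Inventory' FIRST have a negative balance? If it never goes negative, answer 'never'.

After txn 1: Inventory=360
After txn 2: Inventory=360
After txn 3: Inventory=838
After txn 4: Inventory=896
After txn 5: Inventory=896
After txn 6: Inventory=896
After txn 7: Inventory=636

Answer: never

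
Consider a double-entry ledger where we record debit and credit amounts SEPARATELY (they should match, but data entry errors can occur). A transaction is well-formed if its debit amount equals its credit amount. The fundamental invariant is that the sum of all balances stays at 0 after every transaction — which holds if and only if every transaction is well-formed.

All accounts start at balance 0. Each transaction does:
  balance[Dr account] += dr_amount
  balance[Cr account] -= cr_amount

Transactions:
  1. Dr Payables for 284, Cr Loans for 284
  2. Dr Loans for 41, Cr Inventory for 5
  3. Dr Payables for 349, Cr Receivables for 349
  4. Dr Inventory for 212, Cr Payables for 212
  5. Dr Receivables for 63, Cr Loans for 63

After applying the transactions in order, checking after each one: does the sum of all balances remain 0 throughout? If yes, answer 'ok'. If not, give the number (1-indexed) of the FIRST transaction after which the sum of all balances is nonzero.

After txn 1: dr=284 cr=284 sum_balances=0
After txn 2: dr=41 cr=5 sum_balances=36
After txn 3: dr=349 cr=349 sum_balances=36
After txn 4: dr=212 cr=212 sum_balances=36
After txn 5: dr=63 cr=63 sum_balances=36

Answer: 2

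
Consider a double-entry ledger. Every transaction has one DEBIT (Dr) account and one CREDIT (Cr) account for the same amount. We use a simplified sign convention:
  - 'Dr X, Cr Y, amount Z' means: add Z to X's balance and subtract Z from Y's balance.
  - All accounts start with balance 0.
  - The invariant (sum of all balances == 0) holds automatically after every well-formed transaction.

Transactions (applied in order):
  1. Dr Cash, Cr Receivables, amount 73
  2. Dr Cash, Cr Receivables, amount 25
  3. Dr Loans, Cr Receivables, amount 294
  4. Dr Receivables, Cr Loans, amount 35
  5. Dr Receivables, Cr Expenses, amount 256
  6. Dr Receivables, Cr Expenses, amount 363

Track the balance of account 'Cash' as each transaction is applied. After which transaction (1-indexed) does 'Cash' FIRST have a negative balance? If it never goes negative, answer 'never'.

Answer: never

Derivation:
After txn 1: Cash=73
After txn 2: Cash=98
After txn 3: Cash=98
After txn 4: Cash=98
After txn 5: Cash=98
After txn 6: Cash=98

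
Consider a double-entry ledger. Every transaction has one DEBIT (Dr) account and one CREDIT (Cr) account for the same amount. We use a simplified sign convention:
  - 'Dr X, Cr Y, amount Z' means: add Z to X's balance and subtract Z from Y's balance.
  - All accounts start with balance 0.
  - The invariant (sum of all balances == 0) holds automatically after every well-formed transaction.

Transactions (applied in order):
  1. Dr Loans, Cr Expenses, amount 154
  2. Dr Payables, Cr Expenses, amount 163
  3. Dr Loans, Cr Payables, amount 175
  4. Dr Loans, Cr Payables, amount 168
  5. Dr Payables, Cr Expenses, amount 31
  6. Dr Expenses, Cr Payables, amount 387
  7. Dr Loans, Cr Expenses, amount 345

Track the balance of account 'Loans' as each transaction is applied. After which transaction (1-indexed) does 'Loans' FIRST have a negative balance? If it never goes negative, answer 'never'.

After txn 1: Loans=154
After txn 2: Loans=154
After txn 3: Loans=329
After txn 4: Loans=497
After txn 5: Loans=497
After txn 6: Loans=497
After txn 7: Loans=842

Answer: never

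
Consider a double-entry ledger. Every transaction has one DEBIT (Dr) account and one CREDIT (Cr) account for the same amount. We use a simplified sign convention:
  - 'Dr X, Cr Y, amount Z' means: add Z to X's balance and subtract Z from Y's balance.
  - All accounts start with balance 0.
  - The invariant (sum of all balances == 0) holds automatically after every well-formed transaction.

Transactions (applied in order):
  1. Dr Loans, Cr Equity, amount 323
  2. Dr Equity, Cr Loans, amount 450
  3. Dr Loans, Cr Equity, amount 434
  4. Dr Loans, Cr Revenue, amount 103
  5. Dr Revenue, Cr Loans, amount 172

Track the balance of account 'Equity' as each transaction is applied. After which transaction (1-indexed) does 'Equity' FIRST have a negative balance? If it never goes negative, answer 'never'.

After txn 1: Equity=-323

Answer: 1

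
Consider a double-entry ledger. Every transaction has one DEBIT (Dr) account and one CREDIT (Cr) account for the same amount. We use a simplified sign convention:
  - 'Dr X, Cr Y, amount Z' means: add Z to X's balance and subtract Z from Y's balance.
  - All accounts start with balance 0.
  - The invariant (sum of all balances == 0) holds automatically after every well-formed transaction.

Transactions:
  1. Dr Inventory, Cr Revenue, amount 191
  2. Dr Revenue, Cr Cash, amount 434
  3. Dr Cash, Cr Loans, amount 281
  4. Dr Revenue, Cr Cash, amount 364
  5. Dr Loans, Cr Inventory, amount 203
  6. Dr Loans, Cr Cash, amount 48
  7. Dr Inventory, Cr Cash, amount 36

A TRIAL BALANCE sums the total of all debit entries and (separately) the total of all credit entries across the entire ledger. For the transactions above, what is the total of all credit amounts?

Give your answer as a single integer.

Txn 1: credit+=191
Txn 2: credit+=434
Txn 3: credit+=281
Txn 4: credit+=364
Txn 5: credit+=203
Txn 6: credit+=48
Txn 7: credit+=36
Total credits = 1557

Answer: 1557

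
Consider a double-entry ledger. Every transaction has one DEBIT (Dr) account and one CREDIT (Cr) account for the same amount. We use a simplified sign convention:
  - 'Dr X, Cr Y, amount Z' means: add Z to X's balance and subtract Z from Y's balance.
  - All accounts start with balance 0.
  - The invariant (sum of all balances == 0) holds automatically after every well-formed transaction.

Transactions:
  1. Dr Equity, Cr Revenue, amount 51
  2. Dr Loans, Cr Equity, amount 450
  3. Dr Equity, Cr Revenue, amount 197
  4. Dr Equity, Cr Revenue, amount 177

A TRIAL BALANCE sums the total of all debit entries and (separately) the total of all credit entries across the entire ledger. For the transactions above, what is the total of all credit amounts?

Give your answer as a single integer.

Answer: 875

Derivation:
Txn 1: credit+=51
Txn 2: credit+=450
Txn 3: credit+=197
Txn 4: credit+=177
Total credits = 875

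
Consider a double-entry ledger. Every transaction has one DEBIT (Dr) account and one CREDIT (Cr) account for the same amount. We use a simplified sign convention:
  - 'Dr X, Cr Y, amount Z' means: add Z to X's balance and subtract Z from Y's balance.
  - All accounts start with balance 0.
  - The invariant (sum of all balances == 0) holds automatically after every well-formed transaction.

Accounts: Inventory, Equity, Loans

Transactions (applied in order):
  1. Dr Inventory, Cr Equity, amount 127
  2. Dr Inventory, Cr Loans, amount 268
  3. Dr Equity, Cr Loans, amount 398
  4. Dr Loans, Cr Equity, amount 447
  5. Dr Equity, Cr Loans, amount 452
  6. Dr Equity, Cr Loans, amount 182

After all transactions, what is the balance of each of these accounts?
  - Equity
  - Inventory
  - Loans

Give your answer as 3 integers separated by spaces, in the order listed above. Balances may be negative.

Answer: 458 395 -853

Derivation:
After txn 1 (Dr Inventory, Cr Equity, amount 127): Equity=-127 Inventory=127
After txn 2 (Dr Inventory, Cr Loans, amount 268): Equity=-127 Inventory=395 Loans=-268
After txn 3 (Dr Equity, Cr Loans, amount 398): Equity=271 Inventory=395 Loans=-666
After txn 4 (Dr Loans, Cr Equity, amount 447): Equity=-176 Inventory=395 Loans=-219
After txn 5 (Dr Equity, Cr Loans, amount 452): Equity=276 Inventory=395 Loans=-671
After txn 6 (Dr Equity, Cr Loans, amount 182): Equity=458 Inventory=395 Loans=-853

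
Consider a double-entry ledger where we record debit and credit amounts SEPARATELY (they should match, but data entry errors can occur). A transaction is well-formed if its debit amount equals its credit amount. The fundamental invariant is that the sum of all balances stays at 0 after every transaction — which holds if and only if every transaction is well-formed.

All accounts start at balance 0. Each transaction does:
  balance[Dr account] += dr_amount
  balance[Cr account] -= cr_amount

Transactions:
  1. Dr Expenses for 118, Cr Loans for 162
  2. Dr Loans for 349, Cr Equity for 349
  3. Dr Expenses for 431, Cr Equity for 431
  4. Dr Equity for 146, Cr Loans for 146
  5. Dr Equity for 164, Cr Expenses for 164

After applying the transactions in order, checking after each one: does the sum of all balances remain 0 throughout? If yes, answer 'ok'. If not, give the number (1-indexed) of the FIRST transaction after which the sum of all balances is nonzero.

Answer: 1

Derivation:
After txn 1: dr=118 cr=162 sum_balances=-44
After txn 2: dr=349 cr=349 sum_balances=-44
After txn 3: dr=431 cr=431 sum_balances=-44
After txn 4: dr=146 cr=146 sum_balances=-44
After txn 5: dr=164 cr=164 sum_balances=-44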